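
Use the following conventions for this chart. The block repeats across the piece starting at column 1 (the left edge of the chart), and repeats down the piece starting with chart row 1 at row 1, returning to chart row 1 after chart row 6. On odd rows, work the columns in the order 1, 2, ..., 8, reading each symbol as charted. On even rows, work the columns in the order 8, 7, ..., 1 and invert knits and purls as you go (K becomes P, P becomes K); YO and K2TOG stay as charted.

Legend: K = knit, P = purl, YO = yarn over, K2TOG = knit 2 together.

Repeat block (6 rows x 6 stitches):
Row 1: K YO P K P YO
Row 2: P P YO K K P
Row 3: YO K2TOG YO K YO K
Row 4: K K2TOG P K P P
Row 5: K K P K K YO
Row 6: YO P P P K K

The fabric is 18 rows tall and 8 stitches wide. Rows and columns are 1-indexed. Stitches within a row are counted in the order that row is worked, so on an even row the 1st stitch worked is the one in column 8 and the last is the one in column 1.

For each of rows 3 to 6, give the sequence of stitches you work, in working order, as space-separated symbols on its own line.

== ROWS AS WORKED ==
YO K2TOG YO K YO K YO K2TOG
K2TOG P K K P K K2TOG P
K K P K K YO K K
K YO P P K K K YO

Derivation:
Row 3: chart row 3, RS - tile across columns 1-8 and work as-is.
Row 4: chart row 4, WS - tiled (columns 1-8): K K2TOG P K P P K K2TOG; work from column 8 back to 1 with K<->P swapped.
Row 5: chart row 5, RS - tile across columns 1-8 and work as-is.
Row 6: chart row 6, WS - tiled (columns 1-8): YO P P P K K YO P; work from column 8 back to 1 with K<->P swapped.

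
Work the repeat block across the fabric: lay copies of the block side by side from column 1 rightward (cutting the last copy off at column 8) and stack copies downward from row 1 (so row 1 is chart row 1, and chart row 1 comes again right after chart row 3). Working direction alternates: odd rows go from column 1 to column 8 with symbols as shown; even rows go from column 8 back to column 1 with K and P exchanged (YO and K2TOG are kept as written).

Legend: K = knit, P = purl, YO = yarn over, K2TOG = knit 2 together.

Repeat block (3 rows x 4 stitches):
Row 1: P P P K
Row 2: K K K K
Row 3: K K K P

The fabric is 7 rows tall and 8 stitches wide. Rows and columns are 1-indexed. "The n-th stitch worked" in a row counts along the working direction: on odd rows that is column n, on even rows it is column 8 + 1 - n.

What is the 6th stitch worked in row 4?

Row 4: (4-1) mod 3 = 0, so use chart row 1. Even row -> WS.
Chart row 1 tiled across columns 1-8: P P P K P P P K
WS row: flip the tiled sequence (start at column 8) and apply K<->P; YO and K2TOG stay.
Row 4 as worked: P K K K P K K K
Stitch 6 in working order -> K

Stitch:
K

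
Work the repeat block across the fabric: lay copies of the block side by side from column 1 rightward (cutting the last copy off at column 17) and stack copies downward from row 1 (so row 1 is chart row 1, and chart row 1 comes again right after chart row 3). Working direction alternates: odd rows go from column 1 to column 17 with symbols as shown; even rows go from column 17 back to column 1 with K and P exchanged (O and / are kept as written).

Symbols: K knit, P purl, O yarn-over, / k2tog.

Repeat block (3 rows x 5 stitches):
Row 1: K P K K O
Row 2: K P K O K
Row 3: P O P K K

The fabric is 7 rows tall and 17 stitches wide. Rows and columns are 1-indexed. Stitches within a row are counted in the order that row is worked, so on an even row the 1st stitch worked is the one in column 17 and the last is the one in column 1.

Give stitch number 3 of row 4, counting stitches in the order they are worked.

Result:
O

Derivation:
For row 4: chart row = ((4-1) mod 3) + 1 = 1; this is a WS (even) row.
Chart row 1 tiled across columns 1-17: K P K K O K P K K O K P K K O K P
WS row: flip the tiled sequence (start at column 17) and apply K<->P; O and / stay.
Row 4 as worked: K P O P P K P O P P K P O P P K P
Counting 3 along the worked row gives O.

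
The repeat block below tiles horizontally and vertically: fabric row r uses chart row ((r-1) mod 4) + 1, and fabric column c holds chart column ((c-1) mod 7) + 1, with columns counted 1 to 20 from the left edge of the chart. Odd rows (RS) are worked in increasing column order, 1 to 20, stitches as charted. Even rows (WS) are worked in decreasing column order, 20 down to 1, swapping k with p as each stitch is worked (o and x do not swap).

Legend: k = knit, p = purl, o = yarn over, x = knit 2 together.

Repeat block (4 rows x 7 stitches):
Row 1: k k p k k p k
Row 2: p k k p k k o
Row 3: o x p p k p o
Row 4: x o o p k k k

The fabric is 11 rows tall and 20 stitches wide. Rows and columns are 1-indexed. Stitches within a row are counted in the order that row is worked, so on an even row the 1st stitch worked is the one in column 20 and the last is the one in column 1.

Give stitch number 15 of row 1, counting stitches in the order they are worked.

Stitch:
k

Derivation:
For row 1: chart row = ((1-1) mod 4) + 1 = 1; this is a RS (odd) row.
Chart row 1 tiled across columns 1-20: k k p k k p k k k p k k p k k k p k k p
RS row: no reversal, no swap; stitch n worked = column n.
Stitch 15 in working order -> k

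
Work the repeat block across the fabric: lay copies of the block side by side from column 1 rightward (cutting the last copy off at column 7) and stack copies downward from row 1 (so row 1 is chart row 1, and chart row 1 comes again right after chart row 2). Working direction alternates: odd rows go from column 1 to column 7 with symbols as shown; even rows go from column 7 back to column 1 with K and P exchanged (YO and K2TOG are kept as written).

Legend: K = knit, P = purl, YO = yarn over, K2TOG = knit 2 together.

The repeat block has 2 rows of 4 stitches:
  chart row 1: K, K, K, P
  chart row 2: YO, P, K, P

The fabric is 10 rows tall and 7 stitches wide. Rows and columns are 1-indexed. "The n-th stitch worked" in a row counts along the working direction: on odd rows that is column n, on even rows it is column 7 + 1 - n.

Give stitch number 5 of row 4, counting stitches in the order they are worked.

Result:
P

Derivation:
Row 4 uses chart row ((4-1) mod 2)+1 = 2. Row 4 is even, so WS.
Chart row 2 tiled across columns 1-7: YO P K P YO P K
WS row: flip the tiled sequence (start at column 7) and apply K<->P; YO and K2TOG stay.
Row 4 as worked: P K YO K P K YO
The 5th stitch worked is P.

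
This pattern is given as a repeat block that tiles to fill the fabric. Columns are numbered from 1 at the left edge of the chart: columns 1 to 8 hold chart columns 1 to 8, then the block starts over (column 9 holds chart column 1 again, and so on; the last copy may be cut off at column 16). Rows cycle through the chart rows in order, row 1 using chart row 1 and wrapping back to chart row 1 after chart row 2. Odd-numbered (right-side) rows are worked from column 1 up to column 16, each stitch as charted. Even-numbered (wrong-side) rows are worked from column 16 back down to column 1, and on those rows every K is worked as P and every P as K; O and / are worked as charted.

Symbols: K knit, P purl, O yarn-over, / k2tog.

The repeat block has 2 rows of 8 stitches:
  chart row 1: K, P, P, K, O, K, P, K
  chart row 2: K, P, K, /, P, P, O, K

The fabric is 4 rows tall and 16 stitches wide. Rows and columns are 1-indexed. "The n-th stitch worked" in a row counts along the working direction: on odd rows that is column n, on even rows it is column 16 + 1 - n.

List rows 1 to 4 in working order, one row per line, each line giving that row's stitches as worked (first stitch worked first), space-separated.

Row 1: chart row 1, RS - tile across columns 1-16 and work as-is.
Row 2: chart row 2, WS - tiled (columns 1-16): K P K / P P O K K P K / P P O K; work from column 16 back to 1 with K<->P swapped.
Row 3: chart row 1, RS - tile across columns 1-16 and work as-is.
Row 4: chart row 2, WS - tiled (columns 1-16): K P K / P P O K K P K / P P O K; work from column 16 back to 1 with K<->P swapped.

== ROWS AS WORKED ==
K P P K O K P K K P P K O K P K
P O K K / P K P P O K K / P K P
K P P K O K P K K P P K O K P K
P O K K / P K P P O K K / P K P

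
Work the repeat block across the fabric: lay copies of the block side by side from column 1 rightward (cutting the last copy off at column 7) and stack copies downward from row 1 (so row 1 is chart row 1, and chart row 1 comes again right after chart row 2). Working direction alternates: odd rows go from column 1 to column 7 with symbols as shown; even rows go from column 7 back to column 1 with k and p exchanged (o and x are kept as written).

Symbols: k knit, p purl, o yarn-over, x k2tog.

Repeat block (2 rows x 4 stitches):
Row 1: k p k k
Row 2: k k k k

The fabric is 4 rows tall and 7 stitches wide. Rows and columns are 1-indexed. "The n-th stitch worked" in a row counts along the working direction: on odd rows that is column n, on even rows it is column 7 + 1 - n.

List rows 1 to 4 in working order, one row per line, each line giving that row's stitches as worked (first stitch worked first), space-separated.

Rows as worked:
k p k k k p k
p p p p p p p
k p k k k p k
p p p p p p p

Derivation:
Row 1: chart row 1, RS - tile across columns 1-7 and work as-is.
Row 2: chart row 2, WS - tiled (columns 1-7): k k k k k k k; work from column 7 back to 1 with k<->p swapped.
Row 3: chart row 1, RS - tile across columns 1-7 and work as-is.
Row 4: chart row 2, WS - tiled (columns 1-7): k k k k k k k; work from column 7 back to 1 with k<->p swapped.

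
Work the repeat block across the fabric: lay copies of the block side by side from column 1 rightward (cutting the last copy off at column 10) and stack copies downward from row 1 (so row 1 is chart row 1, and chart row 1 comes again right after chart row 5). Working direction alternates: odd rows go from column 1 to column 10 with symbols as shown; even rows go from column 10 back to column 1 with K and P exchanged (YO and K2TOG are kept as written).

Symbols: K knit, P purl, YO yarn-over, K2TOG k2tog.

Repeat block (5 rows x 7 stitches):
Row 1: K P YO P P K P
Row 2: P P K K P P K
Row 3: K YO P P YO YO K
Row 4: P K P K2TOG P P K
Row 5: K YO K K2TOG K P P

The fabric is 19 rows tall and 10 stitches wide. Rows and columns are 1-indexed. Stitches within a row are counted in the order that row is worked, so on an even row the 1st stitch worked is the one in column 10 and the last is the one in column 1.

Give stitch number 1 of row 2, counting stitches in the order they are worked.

Row 2 uses chart row ((2-1) mod 5)+1 = 2. Row 2 is even, so WS.
Chart row 2 tiled across columns 1-10: P P K K P P K P P K
WS: work from column 10 back to column 1 (reverse the tiled row), swapping K<->P (YO and K2TOG unchanged).
Row 2 as worked: P K K P K K P P K K
The 1st stitch worked is P.

Result:
P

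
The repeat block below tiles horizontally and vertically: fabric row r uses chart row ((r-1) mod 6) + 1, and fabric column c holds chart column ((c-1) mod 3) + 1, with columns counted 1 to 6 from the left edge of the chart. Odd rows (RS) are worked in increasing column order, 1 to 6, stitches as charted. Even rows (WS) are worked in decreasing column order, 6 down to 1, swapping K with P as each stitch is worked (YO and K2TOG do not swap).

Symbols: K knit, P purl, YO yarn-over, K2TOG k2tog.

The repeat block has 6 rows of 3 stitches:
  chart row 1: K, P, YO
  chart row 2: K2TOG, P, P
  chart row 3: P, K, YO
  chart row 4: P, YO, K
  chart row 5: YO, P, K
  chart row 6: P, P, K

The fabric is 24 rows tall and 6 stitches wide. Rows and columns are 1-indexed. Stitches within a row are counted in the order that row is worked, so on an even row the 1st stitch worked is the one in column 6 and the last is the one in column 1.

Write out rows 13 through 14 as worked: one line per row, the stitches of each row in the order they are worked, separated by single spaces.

Row 13: chart row 1, RS - tile across columns 1-6 and work as-is.
Row 14: chart row 2, WS - tiled (columns 1-6): K2TOG P P K2TOG P P; work from column 6 back to 1 with K<->P swapped.

== ROWS AS WORKED ==
K P YO K P YO
K K K2TOG K K K2TOG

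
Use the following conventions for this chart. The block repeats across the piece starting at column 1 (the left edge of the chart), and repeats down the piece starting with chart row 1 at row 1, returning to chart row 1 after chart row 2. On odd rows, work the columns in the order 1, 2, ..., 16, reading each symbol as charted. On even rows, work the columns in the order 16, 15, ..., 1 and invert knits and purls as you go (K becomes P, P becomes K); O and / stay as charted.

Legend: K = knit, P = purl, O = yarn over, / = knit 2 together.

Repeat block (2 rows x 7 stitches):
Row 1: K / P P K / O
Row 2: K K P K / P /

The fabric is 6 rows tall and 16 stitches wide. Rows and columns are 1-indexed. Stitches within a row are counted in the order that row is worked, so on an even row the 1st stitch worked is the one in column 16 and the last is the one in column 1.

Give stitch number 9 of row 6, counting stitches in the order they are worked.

Result:
P

Derivation:
Row 6: (6-1) mod 2 = 1, so use chart row 2. Even row -> WS.
Chart row 2 tiled across columns 1-16: K K P K / P / K K P K / P / K K
WS row: flip the tiled sequence (start at column 16) and apply K<->P; O and / stay.
Row 6 as worked: P P / K / P K P P / K / P K P P
The 9th stitch worked is P.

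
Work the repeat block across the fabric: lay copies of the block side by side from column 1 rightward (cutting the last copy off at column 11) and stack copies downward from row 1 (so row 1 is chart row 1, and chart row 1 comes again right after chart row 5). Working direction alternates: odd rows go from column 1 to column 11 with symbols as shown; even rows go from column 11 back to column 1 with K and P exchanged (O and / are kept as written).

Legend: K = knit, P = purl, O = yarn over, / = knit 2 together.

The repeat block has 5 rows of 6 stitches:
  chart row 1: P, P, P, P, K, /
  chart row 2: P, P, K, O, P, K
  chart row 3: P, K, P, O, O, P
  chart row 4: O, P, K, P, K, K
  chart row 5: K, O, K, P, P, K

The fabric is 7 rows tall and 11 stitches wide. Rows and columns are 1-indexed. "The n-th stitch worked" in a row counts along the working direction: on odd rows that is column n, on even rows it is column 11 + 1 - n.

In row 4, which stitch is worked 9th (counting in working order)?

Stitch:
P

Derivation:
Row 4: (4-1) mod 5 = 3, so use chart row 4. Even row -> WS.
Chart row 4 tiled across columns 1-11: O P K P K K O P K P K
WS row: flip the tiled sequence (start at column 11) and apply K<->P; O and / stay.
Row 4 as worked: P K P K O P P K P K O
The 9th stitch worked is P.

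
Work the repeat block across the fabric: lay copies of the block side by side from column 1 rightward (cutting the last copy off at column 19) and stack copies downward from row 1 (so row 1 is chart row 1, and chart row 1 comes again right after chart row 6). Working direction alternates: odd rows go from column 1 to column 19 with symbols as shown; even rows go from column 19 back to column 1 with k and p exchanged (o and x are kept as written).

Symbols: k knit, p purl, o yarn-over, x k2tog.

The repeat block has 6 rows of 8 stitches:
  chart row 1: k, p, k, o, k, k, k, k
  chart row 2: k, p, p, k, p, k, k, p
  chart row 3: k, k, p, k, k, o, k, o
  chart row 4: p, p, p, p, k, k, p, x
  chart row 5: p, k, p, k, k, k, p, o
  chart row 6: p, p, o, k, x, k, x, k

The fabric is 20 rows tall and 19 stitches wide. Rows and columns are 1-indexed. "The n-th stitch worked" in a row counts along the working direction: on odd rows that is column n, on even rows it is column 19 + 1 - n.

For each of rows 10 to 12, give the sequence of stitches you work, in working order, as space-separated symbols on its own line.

Rows as worked:
k k k x k p p k k k k x k p p k k k k
p k p k k k p o p k p k k k p o p k p
o k k p x p x p o k k p x p x p o k k

Derivation:
Row 10: chart row 4, WS - tiled (columns 1-19): p p p p k k p x p p p p k k p x p p p; work from column 19 back to 1 with k<->p swapped.
Row 11: chart row 5, RS - tile across columns 1-19 and work as-is.
Row 12: chart row 6, WS - tiled (columns 1-19): p p o k x k x k p p o k x k x k p p o; work from column 19 back to 1 with k<->p swapped.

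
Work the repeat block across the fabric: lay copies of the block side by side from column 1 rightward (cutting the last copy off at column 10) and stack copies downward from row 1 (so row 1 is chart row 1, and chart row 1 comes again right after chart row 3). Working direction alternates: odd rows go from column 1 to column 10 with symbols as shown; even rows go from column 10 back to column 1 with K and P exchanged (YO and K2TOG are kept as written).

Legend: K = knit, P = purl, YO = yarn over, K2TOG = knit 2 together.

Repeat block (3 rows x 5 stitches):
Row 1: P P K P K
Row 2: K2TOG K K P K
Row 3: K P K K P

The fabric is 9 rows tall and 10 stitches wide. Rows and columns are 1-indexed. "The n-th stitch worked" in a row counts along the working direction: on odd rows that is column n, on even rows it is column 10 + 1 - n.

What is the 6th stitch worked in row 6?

For row 6: chart row = ((6-1) mod 3) + 1 = 3; this is a WS (even) row.
Chart row 3 tiled across columns 1-10: K P K K P K P K K P
WS: work from column 10 back to column 1 (reverse the tiled row), swapping K<->P (YO and K2TOG unchanged).
Row 6 as worked: K P P K P K P P K P
The 6th stitch worked is K.

Stitch:
K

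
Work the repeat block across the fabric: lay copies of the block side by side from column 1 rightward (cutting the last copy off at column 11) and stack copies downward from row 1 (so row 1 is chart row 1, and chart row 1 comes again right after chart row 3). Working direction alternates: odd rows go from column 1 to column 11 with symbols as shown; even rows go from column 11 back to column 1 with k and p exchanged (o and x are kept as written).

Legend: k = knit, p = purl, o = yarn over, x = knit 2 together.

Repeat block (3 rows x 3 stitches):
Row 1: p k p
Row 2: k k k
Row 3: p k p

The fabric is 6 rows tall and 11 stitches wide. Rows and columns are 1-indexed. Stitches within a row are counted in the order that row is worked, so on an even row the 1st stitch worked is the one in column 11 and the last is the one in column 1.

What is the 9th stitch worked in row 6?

Row 6: (6-1) mod 3 = 2, so use chart row 3. Even row -> WS.
Chart row 3 tiled across columns 1-11: p k p p k p p k p p k
Wrong side: read the tiled row from column 11 down to 1 and exchange k with p (leave o, x).
Row 6 as worked: p k k p k k p k k p k
Counting 9 along the worked row gives k.

Stitch:
k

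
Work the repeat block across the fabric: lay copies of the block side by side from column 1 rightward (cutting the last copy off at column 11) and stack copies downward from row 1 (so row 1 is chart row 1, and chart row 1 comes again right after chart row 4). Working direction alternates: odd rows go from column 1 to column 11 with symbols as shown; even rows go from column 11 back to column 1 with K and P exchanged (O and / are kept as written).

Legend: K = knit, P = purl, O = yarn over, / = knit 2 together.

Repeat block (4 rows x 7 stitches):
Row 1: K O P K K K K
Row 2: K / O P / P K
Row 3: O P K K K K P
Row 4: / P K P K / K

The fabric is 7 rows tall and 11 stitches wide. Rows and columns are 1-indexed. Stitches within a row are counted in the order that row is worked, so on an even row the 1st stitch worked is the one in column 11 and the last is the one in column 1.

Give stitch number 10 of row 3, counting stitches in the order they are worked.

Row 3 uses chart row ((3-1) mod 4)+1 = 3. Row 3 is odd, so RS.
Chart row 3 tiled across columns 1-11: O P K K K K P O P K K
RS row: no reversal, no swap; stitch n worked = column n.
Stitch 10 in working order -> K

Stitch:
K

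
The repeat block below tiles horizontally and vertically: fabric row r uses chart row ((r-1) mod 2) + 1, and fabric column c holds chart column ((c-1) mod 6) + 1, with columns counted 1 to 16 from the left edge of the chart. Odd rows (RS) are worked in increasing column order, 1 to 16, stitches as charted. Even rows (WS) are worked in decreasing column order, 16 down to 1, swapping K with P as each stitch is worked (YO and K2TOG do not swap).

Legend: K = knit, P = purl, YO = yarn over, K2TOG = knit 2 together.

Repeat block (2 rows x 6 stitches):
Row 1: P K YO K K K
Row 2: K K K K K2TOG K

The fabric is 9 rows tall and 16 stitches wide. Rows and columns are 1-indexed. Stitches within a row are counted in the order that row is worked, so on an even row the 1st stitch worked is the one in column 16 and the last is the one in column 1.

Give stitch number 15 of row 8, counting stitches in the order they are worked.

Row 8 uses chart row ((8-1) mod 2)+1 = 2. Row 8 is even, so WS.
Chart row 2 tiled across columns 1-16: K K K K K2TOG K K K K K K2TOG K K K K K
Wrong side: read the tiled row from column 16 down to 1 and exchange K with P (leave YO, K2TOG).
Row 8 as worked: P P P P P K2TOG P P P P P K2TOG P P P P
Stitch 15 in working order -> P

Stitch:
P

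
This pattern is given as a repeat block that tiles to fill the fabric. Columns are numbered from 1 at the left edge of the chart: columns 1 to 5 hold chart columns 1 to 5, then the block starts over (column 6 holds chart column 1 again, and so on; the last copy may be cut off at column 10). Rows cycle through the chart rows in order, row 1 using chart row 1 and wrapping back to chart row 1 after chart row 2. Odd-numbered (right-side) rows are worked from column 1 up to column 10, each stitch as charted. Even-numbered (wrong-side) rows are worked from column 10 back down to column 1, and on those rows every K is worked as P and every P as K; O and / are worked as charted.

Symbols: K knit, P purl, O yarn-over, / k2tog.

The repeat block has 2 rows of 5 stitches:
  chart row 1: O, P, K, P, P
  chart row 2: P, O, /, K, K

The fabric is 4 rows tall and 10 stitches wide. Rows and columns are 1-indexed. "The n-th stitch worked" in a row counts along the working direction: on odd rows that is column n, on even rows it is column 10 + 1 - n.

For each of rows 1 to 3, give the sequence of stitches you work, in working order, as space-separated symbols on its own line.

Row 1: chart row 1, RS - tile across columns 1-10 and work as-is.
Row 2: chart row 2, WS - tiled (columns 1-10): P O / K K P O / K K; work from column 10 back to 1 with K<->P swapped.
Row 3: chart row 1, RS - tile across columns 1-10 and work as-is.

Result:
O P K P P O P K P P
P P / O K P P / O K
O P K P P O P K P P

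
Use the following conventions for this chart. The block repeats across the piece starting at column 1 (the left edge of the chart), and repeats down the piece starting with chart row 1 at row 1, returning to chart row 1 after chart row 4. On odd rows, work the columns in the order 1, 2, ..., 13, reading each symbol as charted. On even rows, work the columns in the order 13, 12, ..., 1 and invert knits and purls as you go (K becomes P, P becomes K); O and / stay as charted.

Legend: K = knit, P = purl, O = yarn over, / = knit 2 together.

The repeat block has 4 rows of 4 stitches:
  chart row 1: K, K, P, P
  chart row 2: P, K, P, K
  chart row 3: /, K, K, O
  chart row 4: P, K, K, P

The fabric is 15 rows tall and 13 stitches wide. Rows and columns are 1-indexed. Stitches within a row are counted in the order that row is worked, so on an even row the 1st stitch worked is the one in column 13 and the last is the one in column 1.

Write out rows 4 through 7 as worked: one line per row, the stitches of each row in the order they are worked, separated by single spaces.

Row 4: chart row 4, WS - tiled (columns 1-13): P K K P P K K P P K K P P; work from column 13 back to 1 with K<->P swapped.
Row 5: chart row 1, RS - tile across columns 1-13 and work as-is.
Row 6: chart row 2, WS - tiled (columns 1-13): P K P K P K P K P K P K P; work from column 13 back to 1 with K<->P swapped.
Row 7: chart row 3, RS - tile across columns 1-13 and work as-is.

Result:
K K P P K K P P K K P P K
K K P P K K P P K K P P K
K P K P K P K P K P K P K
/ K K O / K K O / K K O /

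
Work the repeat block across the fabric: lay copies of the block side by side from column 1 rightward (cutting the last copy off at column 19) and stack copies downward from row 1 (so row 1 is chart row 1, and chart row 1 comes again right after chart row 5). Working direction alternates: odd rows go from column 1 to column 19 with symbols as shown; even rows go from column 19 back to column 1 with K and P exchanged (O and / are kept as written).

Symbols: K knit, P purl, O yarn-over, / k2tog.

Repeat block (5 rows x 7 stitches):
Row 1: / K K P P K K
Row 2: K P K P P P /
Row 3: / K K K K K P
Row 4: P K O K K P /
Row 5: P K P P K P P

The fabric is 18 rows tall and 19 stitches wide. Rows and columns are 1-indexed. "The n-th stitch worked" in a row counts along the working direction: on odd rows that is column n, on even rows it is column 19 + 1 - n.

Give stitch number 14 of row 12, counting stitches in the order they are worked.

Stitch:
K

Derivation:
Row 12: (12-1) mod 5 = 1, so use chart row 2. Even row -> WS.
Chart row 2 tiled across columns 1-19: K P K P P P / K P K P P P / K P K P P
Wrong side: read the tiled row from column 19 down to 1 and exchange K with P (leave O, /).
Row 12 as worked: K K P K P / K K K P K P / K K K P K P
The 14th stitch worked is K.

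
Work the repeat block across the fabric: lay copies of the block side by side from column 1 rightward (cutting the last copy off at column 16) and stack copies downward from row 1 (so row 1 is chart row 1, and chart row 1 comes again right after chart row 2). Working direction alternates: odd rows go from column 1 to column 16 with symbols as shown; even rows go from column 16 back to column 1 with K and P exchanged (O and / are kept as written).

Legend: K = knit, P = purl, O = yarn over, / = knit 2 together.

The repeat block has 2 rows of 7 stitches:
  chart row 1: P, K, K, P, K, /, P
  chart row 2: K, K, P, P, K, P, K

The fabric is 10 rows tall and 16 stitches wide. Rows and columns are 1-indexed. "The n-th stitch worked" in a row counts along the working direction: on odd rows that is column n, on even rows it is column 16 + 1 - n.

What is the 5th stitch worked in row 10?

Result:
P

Derivation:
Row 10: (10-1) mod 2 = 1, so use chart row 2. Even row -> WS.
Chart row 2 tiled across columns 1-16: K K P P K P K K K P P K P K K K
WS: work from column 16 back to column 1 (reverse the tiled row), swapping K<->P (O and / unchanged).
Row 10 as worked: P P P K P K K P P P K P K K P P
Counting 5 along the worked row gives P.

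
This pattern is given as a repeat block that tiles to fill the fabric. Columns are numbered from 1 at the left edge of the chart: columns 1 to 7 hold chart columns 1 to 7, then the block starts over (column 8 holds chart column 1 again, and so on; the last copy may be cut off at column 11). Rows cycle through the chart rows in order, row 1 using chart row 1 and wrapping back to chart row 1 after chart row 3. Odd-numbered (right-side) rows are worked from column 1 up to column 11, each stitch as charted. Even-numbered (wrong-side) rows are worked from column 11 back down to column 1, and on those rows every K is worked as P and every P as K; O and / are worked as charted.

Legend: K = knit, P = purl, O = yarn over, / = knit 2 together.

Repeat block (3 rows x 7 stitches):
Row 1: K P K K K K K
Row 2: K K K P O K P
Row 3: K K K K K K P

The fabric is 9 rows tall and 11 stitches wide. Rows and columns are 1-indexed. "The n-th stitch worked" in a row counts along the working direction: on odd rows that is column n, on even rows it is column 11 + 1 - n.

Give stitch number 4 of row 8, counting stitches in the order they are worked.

Result:
P

Derivation:
Row 8 uses chart row ((8-1) mod 3)+1 = 2. Row 8 is even, so WS.
Chart row 2 tiled across columns 1-11: K K K P O K P K K K P
WS row: flip the tiled sequence (start at column 11) and apply K<->P; O and / stay.
Row 8 as worked: K P P P K P O K P P P
Counting 4 along the worked row gives P.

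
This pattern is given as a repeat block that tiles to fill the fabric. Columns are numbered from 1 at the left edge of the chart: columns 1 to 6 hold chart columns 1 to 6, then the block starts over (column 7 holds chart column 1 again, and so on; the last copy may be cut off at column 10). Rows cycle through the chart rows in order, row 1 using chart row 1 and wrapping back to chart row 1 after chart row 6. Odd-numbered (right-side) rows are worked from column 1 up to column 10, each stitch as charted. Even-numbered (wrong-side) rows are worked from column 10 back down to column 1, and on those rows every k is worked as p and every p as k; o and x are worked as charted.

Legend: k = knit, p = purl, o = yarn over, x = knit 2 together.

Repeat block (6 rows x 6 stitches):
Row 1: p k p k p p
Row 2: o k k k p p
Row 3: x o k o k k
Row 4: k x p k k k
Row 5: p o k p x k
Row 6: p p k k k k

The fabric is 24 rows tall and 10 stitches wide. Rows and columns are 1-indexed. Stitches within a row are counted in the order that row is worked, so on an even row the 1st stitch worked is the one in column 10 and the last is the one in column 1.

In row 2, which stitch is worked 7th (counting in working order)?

Row 2: (2-1) mod 6 = 1, so use chart row 2. Even row -> WS.
Chart row 2 tiled across columns 1-10: o k k k p p o k k k
Wrong side: read the tiled row from column 10 down to 1 and exchange k with p (leave o, x).
Row 2 as worked: p p p o k k p p p o
The 7th stitch worked is p.

Stitch:
p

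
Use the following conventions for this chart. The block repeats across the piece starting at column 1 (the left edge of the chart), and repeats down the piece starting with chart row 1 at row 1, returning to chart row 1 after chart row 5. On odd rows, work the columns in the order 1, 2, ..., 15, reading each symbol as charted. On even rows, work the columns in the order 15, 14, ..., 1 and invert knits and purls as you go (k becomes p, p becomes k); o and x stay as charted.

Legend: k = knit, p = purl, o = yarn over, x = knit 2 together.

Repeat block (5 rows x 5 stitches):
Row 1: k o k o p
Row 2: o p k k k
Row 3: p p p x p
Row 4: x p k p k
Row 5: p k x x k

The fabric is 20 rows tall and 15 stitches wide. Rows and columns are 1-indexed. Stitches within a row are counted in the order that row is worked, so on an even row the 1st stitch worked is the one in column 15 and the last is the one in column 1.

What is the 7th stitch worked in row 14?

For row 14: chart row = ((14-1) mod 5) + 1 = 4; this is a WS (even) row.
Chart row 4 tiled across columns 1-15: x p k p k x p k p k x p k p k
Wrong side: read the tiled row from column 15 down to 1 and exchange k with p (leave o, x).
Row 14 as worked: p k p k x p k p k x p k p k x
Counting 7 along the worked row gives k.

Stitch:
k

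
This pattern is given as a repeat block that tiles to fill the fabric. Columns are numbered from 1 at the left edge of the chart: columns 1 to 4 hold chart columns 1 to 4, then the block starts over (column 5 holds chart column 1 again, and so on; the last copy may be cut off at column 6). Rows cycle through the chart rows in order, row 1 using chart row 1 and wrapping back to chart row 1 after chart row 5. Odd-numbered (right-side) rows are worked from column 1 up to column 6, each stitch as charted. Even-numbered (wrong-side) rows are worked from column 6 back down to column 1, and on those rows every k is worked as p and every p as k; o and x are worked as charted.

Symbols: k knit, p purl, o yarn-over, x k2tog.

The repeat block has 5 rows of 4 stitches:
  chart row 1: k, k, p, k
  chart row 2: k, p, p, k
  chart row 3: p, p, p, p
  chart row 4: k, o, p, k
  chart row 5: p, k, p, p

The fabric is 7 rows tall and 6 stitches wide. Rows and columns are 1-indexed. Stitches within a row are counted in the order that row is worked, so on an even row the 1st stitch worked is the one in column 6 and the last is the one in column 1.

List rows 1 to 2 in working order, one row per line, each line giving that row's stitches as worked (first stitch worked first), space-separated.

== ROWS AS WORKED ==
k k p k k k
k p p k k p

Derivation:
Row 1: chart row 1, RS - tile across columns 1-6 and work as-is.
Row 2: chart row 2, WS - tiled (columns 1-6): k p p k k p; work from column 6 back to 1 with k<->p swapped.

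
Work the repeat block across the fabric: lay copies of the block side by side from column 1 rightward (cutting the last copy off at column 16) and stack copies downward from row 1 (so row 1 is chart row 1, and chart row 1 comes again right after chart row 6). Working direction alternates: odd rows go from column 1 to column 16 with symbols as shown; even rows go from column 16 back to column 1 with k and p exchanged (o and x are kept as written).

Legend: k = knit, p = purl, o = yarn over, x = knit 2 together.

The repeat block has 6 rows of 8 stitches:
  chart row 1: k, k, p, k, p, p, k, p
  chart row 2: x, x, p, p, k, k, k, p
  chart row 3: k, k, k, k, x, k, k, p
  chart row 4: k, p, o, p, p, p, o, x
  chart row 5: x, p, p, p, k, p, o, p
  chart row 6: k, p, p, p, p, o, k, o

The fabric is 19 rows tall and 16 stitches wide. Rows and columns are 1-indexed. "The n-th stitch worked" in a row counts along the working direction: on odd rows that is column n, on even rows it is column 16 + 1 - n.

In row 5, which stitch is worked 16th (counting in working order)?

== STITCH ==
p

Derivation:
For row 5: chart row = ((5-1) mod 6) + 1 = 5; this is a RS (odd) row.
Chart row 5 tiled across columns 1-16: x p p p k p o p x p p p k p o p
RS: work column 1 to column 16, symbols as charted — the tiled row is the row as worked.
The 16th stitch worked is p.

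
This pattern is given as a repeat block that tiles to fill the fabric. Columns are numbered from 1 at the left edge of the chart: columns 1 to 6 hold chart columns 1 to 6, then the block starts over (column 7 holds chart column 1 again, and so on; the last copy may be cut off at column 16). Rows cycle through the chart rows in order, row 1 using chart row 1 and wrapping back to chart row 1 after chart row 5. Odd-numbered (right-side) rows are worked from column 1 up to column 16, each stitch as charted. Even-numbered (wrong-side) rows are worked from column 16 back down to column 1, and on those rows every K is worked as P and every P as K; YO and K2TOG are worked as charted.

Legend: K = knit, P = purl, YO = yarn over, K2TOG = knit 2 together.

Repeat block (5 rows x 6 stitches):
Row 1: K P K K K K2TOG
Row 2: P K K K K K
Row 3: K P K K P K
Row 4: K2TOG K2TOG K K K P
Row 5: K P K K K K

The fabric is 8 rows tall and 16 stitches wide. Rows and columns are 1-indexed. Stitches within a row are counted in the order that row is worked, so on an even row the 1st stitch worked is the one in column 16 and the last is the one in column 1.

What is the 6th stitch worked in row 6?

Row 6 uses chart row ((6-1) mod 5)+1 = 1. Row 6 is even, so WS.
Chart row 1 tiled across columns 1-16: K P K K K K2TOG K P K K K K2TOG K P K K
WS row: flip the tiled sequence (start at column 16) and apply K<->P; YO and K2TOG stay.
Row 6 as worked: P P K P K2TOG P P P K P K2TOG P P P K P
The 6th stitch worked is P.

Stitch:
P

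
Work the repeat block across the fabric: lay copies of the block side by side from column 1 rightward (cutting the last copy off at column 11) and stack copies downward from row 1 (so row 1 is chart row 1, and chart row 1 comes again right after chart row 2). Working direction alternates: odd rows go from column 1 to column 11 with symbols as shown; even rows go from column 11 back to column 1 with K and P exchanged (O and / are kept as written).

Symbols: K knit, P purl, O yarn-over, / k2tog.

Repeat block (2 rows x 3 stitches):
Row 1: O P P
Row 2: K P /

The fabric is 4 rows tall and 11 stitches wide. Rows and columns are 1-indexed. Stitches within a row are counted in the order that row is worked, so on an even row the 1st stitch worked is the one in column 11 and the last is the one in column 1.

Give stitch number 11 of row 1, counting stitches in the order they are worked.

For row 1: chart row = ((1-1) mod 2) + 1 = 1; this is a RS (odd) row.
Chart row 1 tiled across columns 1-11: O P P O P P O P P O P
RS row: no reversal, no swap; stitch n worked = column n.
Stitch 11 in working order -> P

Stitch:
P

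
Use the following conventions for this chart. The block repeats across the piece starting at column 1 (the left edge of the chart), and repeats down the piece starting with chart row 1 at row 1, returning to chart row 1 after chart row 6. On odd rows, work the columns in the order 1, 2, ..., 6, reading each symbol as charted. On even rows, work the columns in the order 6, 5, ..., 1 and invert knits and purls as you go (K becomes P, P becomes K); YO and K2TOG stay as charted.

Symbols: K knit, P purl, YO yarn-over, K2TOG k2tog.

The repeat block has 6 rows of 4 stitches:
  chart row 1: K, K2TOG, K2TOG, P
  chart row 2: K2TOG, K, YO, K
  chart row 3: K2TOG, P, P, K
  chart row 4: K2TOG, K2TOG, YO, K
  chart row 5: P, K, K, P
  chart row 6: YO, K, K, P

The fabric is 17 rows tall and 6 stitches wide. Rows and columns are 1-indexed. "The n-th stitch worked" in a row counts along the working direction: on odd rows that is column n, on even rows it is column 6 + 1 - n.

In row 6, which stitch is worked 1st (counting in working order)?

Stitch:
P

Derivation:
Row 6: (6-1) mod 6 = 5, so use chart row 6. Even row -> WS.
Chart row 6 tiled across columns 1-6: YO K K P YO K
Wrong side: read the tiled row from column 6 down to 1 and exchange K with P (leave YO, K2TOG).
Row 6 as worked: P YO K P P YO
The 1st stitch worked is P.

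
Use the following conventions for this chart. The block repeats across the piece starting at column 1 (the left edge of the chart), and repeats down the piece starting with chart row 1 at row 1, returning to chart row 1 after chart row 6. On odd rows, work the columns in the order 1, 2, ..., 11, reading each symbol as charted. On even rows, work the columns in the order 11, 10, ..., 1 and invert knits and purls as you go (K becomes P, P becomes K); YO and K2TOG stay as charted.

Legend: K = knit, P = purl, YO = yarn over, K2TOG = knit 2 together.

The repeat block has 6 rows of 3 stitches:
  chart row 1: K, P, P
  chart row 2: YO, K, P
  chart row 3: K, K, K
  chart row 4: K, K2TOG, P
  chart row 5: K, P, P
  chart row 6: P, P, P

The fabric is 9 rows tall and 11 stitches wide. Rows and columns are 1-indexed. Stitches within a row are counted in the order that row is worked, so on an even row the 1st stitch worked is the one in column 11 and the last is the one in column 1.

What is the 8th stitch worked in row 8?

Result:
YO

Derivation:
Row 8 uses chart row ((8-1) mod 6)+1 = 2. Row 8 is even, so WS.
Chart row 2 tiled across columns 1-11: YO K P YO K P YO K P YO K
Wrong side: read the tiled row from column 11 down to 1 and exchange K with P (leave YO, K2TOG).
Row 8 as worked: P YO K P YO K P YO K P YO
The 8th stitch worked is YO.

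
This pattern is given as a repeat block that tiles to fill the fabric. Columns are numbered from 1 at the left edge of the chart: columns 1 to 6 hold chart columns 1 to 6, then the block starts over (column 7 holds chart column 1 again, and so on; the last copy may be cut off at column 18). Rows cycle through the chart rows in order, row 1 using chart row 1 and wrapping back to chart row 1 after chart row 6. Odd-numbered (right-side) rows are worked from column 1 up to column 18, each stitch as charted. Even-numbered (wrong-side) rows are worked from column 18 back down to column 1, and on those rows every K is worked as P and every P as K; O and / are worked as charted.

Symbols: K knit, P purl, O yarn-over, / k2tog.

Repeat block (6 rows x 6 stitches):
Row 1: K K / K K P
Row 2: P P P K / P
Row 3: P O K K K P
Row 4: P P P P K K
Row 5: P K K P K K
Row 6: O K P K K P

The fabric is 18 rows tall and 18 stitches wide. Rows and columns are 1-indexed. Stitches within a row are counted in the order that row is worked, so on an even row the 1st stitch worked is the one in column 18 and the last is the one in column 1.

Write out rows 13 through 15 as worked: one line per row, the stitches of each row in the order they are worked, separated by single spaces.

Row 13: chart row 1, RS - tile across columns 1-18 and work as-is.
Row 14: chart row 2, WS - tiled (columns 1-18): P P P K / P P P P K / P P P P K / P; work from column 18 back to 1 with K<->P swapped.
Row 15: chart row 3, RS - tile across columns 1-18 and work as-is.

== ROWS AS WORKED ==
K K / K K P K K / K K P K K / K K P
K / P K K K K / P K K K K / P K K K
P O K K K P P O K K K P P O K K K P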